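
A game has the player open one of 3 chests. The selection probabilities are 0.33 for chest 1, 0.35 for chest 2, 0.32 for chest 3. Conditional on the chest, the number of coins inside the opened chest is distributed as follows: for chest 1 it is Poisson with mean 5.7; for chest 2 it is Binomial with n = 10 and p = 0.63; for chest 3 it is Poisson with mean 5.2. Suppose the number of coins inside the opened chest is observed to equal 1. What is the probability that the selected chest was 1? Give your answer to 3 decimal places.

0.399

Likelihoods P(X=1 | ·): 1: 0.019072; 2: 0.000818759; 3: 0.0286861.
Posterior ∝ prior × likelihood. Numerator for 1: 0.33·0.019072 = 0.00629376.
Normalizing constant: 0.33·0.019072 + 0.35·0.000818759 + 0.32·0.0286861 = 0.0157599.
P(1 | observation) = 0.00629376 / 0.0157599 = 0.399353.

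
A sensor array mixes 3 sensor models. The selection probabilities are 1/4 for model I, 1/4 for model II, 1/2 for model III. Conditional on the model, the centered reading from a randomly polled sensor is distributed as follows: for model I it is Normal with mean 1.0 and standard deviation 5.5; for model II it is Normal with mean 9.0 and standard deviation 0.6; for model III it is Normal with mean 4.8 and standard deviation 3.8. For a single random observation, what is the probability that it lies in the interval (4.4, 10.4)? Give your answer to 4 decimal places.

Conditional on each model, P(4.4 < X < 10.4): I: 0.224511; II: 0.990185; III: 0.471633.
By total probability, P(4.4 < X < 10.4) = 0.25·0.224511 + 0.25·0.990185 + 0.5·0.471633 = 0.53949.

0.5395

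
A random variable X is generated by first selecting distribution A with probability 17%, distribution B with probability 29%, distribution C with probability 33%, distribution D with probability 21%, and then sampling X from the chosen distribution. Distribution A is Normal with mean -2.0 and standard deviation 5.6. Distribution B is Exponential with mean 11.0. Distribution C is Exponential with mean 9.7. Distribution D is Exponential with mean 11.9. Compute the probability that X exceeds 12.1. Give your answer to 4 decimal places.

0.2683

Conditional on each component, P(X > 12.1): A: 0.00590356; B: 0.332871; C: 0.287244; D: 0.361748.
By total probability, P(X > 12.1) = 0.17·0.00590356 + 0.29·0.332871 + 0.33·0.287244 + 0.21·0.361748 = 0.268294.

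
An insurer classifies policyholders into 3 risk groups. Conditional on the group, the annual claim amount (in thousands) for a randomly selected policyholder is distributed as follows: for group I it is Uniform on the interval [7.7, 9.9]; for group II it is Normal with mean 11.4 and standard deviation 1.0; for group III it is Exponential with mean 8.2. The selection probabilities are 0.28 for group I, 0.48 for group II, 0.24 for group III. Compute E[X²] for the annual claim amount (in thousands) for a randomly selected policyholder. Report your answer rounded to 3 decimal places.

For each component E[X²] = Var + (mean)², giving I: 77.8433; II: 130.96; III: 134.48.
Overall E[X²] = 0.28·77.8433 + 0.48·130.96 + 0.24·134.48 = 116.932.

116.932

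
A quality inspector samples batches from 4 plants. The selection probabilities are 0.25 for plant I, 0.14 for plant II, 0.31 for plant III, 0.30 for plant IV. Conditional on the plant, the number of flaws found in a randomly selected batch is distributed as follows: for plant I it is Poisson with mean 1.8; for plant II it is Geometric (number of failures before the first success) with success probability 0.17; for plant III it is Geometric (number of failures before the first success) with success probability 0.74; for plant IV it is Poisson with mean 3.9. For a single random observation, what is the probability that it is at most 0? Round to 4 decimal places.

0.3006

Conditional on each plant, P(X ≤ 0): I: 0.165299; II: 0.17; III: 0.74; IV: 0.0202419.
By total probability, P(X ≤ 0) = 0.25·0.165299 + 0.14·0.17 + 0.31·0.74 + 0.3·0.0202419 = 0.300597.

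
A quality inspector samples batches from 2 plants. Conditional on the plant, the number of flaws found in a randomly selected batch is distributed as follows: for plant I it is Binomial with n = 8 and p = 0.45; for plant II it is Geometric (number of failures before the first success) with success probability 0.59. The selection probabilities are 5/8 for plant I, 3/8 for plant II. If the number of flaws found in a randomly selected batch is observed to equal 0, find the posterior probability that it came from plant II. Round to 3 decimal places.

0.977

Likelihoods P(X=0 | ·): I: 0.00837339; II: 0.59.
Posterior ∝ prior × likelihood. Numerator for II: 0.375·0.59 = 0.22125.
Normalizing constant: 0.625·0.00837339 + 0.375·0.59 = 0.226483.
P(II | observation) = 0.22125 / 0.226483 = 0.976893.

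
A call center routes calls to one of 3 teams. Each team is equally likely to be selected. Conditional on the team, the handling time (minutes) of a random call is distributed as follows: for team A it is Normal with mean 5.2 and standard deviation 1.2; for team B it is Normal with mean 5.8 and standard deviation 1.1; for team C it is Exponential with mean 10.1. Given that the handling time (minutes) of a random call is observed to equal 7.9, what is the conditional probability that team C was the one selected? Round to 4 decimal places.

0.3474

Likelihoods f(7.9 | ·): A: 0.0264497; B: 0.0586268; C: 0.045288.
Posterior ∝ prior × likelihood. Numerator for C: 0.333333·0.045288 = 0.015096.
Normalizing constant: 0.333333·0.0264497 + 0.333333·0.0586268 + 0.333333·0.045288 = 0.0434548.
P(C | observation) = 0.015096 / 0.0434548 = 0.347395.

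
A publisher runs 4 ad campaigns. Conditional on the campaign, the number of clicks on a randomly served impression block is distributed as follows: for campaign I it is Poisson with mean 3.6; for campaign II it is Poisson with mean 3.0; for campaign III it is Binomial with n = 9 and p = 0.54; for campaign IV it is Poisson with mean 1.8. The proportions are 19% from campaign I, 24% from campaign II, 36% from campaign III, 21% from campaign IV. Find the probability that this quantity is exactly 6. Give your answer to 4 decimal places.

0.1024

Conditional on each campaign, P(X = 6): I: 0.0826081; II: 0.0504094; III: 0.202729; IV: 0.00780859.
By total probability, P(X = 6) = 0.19·0.0826081 + 0.24·0.0504094 + 0.36·0.202729 + 0.21·0.00780859 = 0.102416.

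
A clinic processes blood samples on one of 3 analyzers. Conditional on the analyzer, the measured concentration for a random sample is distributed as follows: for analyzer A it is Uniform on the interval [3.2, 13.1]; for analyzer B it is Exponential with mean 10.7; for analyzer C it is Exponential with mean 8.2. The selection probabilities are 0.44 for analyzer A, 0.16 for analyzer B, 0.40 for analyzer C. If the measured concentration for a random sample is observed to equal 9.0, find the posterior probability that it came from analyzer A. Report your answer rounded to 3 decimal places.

Likelihoods f(9.0 | ·): A: 0.10101; B: 0.0403016; C: 0.0406932.
Posterior ∝ prior × likelihood. Numerator for A: 0.44·0.10101 = 0.0444444.
Normalizing constant: 0.44·0.10101 + 0.16·0.0403016 + 0.4·0.0406932 = 0.06717.
P(A | observation) = 0.0444444 / 0.06717 = 0.661671.

0.662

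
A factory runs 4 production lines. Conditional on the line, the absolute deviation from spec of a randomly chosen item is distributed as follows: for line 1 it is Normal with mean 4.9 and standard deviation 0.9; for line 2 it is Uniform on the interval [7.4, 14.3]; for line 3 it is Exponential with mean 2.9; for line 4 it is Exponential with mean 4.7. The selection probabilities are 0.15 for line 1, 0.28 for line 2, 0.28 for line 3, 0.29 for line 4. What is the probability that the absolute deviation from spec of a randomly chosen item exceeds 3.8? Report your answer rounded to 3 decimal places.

0.618

Conditional on each line, P(X > 3.8): 1: 0.889188; 2: 1; 3: 0.269727; 4: 0.445521.
By total probability, P(X > 3.8) = 0.15·0.889188 + 0.28·1 + 0.28·0.269727 + 0.29·0.445521 = 0.618103.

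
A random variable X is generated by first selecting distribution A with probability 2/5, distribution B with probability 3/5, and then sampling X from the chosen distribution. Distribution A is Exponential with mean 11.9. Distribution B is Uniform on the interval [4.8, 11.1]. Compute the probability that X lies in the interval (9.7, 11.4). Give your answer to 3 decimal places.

0.157

Conditional on each component, P(9.7 < X < 11.4): A: 0.0589176; B: 0.222222.
By total probability, P(9.7 < X < 11.4) = 0.4·0.0589176 + 0.6·0.222222 = 0.1569.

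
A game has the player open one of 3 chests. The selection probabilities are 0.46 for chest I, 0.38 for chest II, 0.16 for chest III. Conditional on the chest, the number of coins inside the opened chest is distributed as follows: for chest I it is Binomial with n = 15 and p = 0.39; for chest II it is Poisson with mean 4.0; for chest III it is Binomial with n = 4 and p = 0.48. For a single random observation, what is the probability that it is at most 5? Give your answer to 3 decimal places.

Conditional on each chest, P(X ≤ 5): I: 0.434566; II: 0.78513; III: 1.
By total probability, P(X ≤ 5) = 0.46·0.434566 + 0.38·0.78513 + 0.16·1 = 0.65825.

0.658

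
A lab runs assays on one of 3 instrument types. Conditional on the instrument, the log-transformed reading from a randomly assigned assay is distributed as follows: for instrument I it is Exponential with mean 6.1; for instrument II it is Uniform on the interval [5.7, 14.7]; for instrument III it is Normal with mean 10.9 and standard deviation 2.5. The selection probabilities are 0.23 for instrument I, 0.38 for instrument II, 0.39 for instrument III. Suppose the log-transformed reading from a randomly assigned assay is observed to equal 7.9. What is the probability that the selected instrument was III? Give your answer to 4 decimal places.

0.3657

Likelihoods f(7.9 | ·): I: 0.0448976; II: 0.111111; III: 0.0776744.
Posterior ∝ prior × likelihood. Numerator for III: 0.39·0.0776744 = 0.030293.
Normalizing constant: 0.23·0.0448976 + 0.38·0.111111 + 0.39·0.0776744 = 0.0828417.
P(III | observation) = 0.030293 / 0.0828417 = 0.365674.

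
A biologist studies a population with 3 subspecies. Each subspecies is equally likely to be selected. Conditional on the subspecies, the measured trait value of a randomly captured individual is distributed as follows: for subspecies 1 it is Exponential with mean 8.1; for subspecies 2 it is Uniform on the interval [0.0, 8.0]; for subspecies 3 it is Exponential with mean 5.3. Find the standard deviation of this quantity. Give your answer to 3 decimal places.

5.995

Per component, 1: μ=8.1, E[X²]=131.22; 2: μ=4, E[X²]=21.3333; 3: μ=5.3, E[X²]=56.18.
E[X] = 0.333333·8.1 + 0.333333·4 + 0.333333·5.3 = 5.8.
E[X²] = 0.333333·131.22 + 0.333333·21.3333 + 0.333333·56.18 = 69.5778.
Var(X) = E[X²] − (E[X])² = 69.5778 − 33.64 = 35.9378.
SD(X) = √35.9378 = 5.99481.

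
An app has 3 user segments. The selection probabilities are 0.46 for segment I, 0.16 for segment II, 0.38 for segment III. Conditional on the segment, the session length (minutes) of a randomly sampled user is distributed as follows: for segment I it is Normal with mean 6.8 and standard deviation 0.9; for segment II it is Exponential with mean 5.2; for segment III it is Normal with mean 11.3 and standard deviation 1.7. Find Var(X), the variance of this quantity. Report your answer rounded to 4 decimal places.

11.7877

Per component, I: μ=6.8, E[X²]=47.05; II: μ=5.2, E[X²]=54.08; III: μ=11.3, E[X²]=130.58.
E[X] = 0.46·6.8 + 0.16·5.2 + 0.38·11.3 = 8.254.
E[X²] = 0.46·47.05 + 0.16·54.08 + 0.38·130.58 = 79.9162.
Var(X) = E[X²] − (E[X])² = 79.9162 − 68.1285 = 11.7877.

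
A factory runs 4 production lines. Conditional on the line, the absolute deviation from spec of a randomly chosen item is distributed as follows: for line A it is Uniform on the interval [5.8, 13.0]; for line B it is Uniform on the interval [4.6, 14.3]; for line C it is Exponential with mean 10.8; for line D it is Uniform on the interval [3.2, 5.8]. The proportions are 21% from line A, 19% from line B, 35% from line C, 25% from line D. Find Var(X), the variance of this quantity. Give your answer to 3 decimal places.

Per component, A: μ=9.4, E[X²]=92.68; B: μ=9.45, E[X²]=97.1433; C: μ=10.8, E[X²]=233.28; D: μ=4.5, E[X²]=20.8133.
E[X] = 0.21·9.4 + 0.19·9.45 + 0.35·10.8 + 0.25·4.5 = 8.6745.
E[X²] = 0.21·92.68 + 0.19·97.1433 + 0.35·233.28 + 0.25·20.8133 = 124.771.
Var(X) = E[X²] − (E[X])² = 124.771 − 75.247 = 49.5244.

49.524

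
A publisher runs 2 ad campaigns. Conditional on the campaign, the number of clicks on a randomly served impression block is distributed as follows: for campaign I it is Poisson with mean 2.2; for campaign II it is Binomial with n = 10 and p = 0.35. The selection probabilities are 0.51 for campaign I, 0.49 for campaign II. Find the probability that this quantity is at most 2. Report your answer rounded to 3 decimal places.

0.446

Conditional on each campaign, P(X ≤ 2): I: 0.622714; II: 0.261607.
By total probability, P(X ≤ 2) = 0.51·0.622714 + 0.49·0.261607 = 0.445772.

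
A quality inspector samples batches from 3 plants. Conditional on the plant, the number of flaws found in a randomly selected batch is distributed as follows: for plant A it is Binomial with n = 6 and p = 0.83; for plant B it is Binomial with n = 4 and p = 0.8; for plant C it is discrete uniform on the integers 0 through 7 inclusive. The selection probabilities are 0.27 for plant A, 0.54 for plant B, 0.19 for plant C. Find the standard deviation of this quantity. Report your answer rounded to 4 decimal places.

1.4681

Per component, A: μ=4.98, E[X²]=25.647; B: μ=3.2, E[X²]=10.88; C: μ=3.5, E[X²]=17.5.
E[X] = 0.27·4.98 + 0.54·3.2 + 0.19·3.5 = 3.7376.
E[X²] = 0.27·25.647 + 0.54·10.88 + 0.19·17.5 = 16.1249.
Var(X) = E[X²] − (E[X])² = 16.1249 − 13.9697 = 2.15524.
SD(X) = √2.15524 = 1.46807.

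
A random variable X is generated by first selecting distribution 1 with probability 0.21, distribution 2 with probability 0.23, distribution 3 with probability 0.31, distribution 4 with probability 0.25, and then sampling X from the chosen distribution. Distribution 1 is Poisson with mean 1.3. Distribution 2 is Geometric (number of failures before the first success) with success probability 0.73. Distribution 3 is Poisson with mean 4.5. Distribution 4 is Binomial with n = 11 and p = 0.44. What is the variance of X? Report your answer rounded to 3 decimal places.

6.203

Per component, 1: μ=1.3, E[X²]=2.99; 2: μ=0.369863, E[X²]=0.64346; 3: μ=4.5, E[X²]=24.75; 4: μ=4.84, E[X²]=26.136.
E[X] = 0.21·1.3 + 0.23·0.369863 + 0.31·4.5 + 0.25·4.84 = 2.96307.
E[X²] = 0.21·2.99 + 0.23·0.64346 + 0.31·24.75 + 0.25·26.136 = 14.9824.
Var(X) = E[X²] − (E[X])² = 14.9824 − 8.77977 = 6.20262.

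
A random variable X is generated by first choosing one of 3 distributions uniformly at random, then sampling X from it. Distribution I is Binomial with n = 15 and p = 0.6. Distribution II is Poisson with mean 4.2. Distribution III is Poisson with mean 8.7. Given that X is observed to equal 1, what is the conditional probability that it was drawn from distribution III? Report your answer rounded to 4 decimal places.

Likelihoods P(X=1 | ·): I: 2.41592e-05; II: 0.0629814; III: 0.0014493.
Posterior ∝ prior × likelihood. Numerator for III: 0.333333·0.0014493 = 0.000483099.
Normalizing constant: 0.333333·2.41592e-05 + 0.333333·0.0629814 + 0.333333·0.0014493 = 0.021485.
P(III | observation) = 0.000483099 / 0.021485 = 0.0224854.

0.0225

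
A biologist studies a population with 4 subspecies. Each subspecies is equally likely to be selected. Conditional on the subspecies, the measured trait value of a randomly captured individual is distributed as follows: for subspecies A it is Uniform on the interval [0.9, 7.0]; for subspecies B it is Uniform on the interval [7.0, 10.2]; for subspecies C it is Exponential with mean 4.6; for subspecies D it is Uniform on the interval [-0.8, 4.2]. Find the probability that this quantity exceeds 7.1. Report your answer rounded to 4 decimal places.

0.2956

Conditional on each subspecies, P(X > 7.1): A: 0; B: 0.96875; C: 0.213637; D: 0.
By total probability, P(X > 7.1) = 0.25·0 + 0.25·0.96875 + 0.25·0.213637 + 0.25·0 = 0.295597.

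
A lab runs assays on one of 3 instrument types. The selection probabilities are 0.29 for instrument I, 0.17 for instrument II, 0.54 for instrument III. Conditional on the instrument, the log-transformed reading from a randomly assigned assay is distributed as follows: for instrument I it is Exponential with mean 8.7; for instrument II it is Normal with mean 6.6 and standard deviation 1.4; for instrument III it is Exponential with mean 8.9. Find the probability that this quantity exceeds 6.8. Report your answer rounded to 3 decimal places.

Conditional on each instrument, P(X > 6.8): I: 0.457669; II: 0.443202; III: 0.465779.
By total probability, P(X > 6.8) = 0.29·0.457669 + 0.17·0.443202 + 0.54·0.465779 = 0.459589.

0.460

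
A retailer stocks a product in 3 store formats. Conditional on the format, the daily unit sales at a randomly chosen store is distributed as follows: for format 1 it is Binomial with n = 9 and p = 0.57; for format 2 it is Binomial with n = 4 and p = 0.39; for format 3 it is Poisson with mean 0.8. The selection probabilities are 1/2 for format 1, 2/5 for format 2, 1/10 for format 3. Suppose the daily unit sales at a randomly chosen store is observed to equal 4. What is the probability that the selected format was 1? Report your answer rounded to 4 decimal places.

Likelihoods P(X=4 | ·): 1: 0.195529; 2: 0.0231344; 3: 0.00766855.
Posterior ∝ prior × likelihood. Numerator for 1: 0.5·0.195529 = 0.0977647.
Normalizing constant: 0.5·0.195529 + 0.4·0.0231344 + 0.1·0.00766855 = 0.107785.
P(1 | observation) = 0.0977647 / 0.107785 = 0.907032.

0.9070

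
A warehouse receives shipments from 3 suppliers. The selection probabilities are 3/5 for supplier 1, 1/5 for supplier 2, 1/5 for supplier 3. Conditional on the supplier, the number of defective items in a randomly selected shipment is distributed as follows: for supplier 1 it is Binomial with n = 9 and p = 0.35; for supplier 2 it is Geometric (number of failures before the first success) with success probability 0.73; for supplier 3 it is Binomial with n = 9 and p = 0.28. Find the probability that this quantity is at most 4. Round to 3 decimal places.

Conditional on each supplier, P(X ≤ 4): 1: 0.828281; 2: 0.998565; 3: 0.923842.
By total probability, P(X ≤ 4) = 0.6·0.828281 + 0.2·0.998565 + 0.2·0.923842 = 0.88145.

0.881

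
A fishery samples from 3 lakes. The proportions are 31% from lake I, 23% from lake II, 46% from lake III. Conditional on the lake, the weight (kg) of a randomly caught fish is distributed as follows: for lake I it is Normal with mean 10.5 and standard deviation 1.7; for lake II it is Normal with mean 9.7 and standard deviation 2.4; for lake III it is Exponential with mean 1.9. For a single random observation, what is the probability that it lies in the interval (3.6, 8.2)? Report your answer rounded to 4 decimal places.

Conditional on each lake, P(3.6 < X < 8.2): I: 0.0880126; II: 0.260469; III: 0.137002.
By total probability, P(3.6 < X < 8.2) = 0.31·0.0880126 + 0.23·0.260469 + 0.46·0.137002 = 0.150213.

0.1502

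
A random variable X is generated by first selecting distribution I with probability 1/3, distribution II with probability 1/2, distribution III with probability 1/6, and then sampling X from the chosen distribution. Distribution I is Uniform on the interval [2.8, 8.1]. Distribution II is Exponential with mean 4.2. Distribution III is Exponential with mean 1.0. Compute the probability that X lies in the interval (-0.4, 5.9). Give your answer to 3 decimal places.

0.738

Conditional on each component, P(-0.4 < X < 5.9): I: 0.584906; II: 0.754575; III: 0.997261.
By total probability, P(-0.4 < X < 5.9) = 0.333333·0.584906 + 0.5·0.754575 + 0.166667·0.997261 = 0.738466.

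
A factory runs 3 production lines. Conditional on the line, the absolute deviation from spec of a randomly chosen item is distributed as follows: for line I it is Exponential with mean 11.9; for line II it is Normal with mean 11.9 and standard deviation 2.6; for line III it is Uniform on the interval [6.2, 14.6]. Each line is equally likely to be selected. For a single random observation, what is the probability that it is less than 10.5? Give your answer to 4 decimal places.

Conditional on each line, P(X < 10.5): I: 0.586192; II: 0.295129; III: 0.511905.
By total probability, P(X < 10.5) = 0.333333·0.586192 + 0.333333·0.295129 + 0.333333·0.511905 = 0.464409.

0.4644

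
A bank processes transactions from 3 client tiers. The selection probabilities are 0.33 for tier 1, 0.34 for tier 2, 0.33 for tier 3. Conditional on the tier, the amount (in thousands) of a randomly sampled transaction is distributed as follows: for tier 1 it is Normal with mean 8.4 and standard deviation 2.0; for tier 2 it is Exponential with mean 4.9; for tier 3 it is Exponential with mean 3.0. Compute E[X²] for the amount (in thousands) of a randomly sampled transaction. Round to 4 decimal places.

46.8716

For each component E[X²] = Var + (mean)², giving 1: 74.56; 2: 48.02; 3: 18.
Overall E[X²] = 0.33·74.56 + 0.34·48.02 + 0.33·18 = 46.8716.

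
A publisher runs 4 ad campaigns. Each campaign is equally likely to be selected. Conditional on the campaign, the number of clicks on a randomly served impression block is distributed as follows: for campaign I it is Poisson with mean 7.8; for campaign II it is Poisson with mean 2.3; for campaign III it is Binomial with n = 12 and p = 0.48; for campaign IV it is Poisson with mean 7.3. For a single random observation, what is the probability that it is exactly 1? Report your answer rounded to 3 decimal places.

0.061

Conditional on each campaign, P(X = 1): I: 0.00319593; II: 0.230595; III: 0.00432971; IV: 0.00493143.
By total probability, P(X = 1) = 0.25·0.00319593 + 0.25·0.230595 + 0.25·0.00432971 + 0.25·0.00493143 = 0.0607631.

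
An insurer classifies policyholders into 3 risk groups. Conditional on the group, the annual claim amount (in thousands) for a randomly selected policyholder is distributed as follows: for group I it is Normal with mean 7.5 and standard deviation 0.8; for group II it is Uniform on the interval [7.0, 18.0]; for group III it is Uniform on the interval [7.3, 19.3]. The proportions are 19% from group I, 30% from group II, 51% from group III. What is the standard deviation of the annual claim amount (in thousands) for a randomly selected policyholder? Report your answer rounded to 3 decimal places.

Per component, I: μ=7.5, E[X²]=56.89; II: μ=12.5, E[X²]=166.333; III: μ=13.3, E[X²]=188.89.
E[X] = 0.19·7.5 + 0.3·12.5 + 0.51·13.3 = 11.958.
E[X²] = 0.19·56.89 + 0.3·166.333 + 0.51·188.89 = 157.043.
Var(X) = E[X²] − (E[X])² = 157.043 − 142.994 = 14.0492.
SD(X) = √14.0492 = 3.74823.

3.748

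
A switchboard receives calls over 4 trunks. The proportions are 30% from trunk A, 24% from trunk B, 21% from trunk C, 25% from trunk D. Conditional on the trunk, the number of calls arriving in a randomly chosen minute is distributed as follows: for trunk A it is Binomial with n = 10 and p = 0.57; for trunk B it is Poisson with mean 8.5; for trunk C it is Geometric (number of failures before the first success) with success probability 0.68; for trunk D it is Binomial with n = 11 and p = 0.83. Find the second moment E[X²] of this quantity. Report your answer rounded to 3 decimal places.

For each component E[X²] = Var + (mean)², giving A: 34.941; B: 80.75; C: 0.913495; D: 84.909.
Overall E[X²] = 0.3·34.941 + 0.24·80.75 + 0.21·0.913495 + 0.25·84.909 = 51.2814.

51.281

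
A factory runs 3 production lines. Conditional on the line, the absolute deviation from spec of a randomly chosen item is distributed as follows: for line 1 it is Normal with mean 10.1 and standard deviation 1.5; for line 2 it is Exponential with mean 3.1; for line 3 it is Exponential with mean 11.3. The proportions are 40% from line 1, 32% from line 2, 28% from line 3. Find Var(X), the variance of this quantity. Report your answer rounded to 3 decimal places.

Per component, 1: μ=10.1, E[X²]=104.26; 2: μ=3.1, E[X²]=19.22; 3: μ=11.3, E[X²]=255.38.
E[X] = 0.4·10.1 + 0.32·3.1 + 0.28·11.3 = 8.196.
E[X²] = 0.4·104.26 + 0.32·19.22 + 0.28·255.38 = 119.361.
Var(X) = E[X²] − (E[X])² = 119.361 − 67.1744 = 52.1864.

52.186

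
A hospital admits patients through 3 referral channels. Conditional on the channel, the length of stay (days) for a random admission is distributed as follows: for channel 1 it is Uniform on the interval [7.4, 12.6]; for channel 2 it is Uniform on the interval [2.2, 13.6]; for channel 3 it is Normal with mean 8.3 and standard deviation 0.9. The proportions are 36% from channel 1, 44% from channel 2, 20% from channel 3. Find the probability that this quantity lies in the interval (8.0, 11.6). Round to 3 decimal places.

0.514

Conditional on each channel, P(8.0 < X < 11.6): 1: 0.692308; 2: 0.315789; 3: 0.630436.
By total probability, P(8.0 < X < 11.6) = 0.36·0.692308 + 0.44·0.315789 + 0.2·0.630436 = 0.514265.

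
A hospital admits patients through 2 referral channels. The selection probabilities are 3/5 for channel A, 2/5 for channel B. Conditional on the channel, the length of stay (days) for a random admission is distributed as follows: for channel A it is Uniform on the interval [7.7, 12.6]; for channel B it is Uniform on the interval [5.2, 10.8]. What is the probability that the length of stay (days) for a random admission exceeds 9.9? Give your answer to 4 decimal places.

Conditional on each channel, P(X > 9.9): A: 0.55102; B: 0.160714.
By total probability, P(X > 9.9) = 0.6·0.55102 + 0.4·0.160714 = 0.394898.

0.3949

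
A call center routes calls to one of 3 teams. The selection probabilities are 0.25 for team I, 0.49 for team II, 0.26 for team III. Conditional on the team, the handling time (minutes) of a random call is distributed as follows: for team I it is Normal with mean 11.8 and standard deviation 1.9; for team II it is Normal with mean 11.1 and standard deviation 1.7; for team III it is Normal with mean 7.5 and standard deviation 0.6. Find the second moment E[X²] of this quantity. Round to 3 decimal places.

112.220

For each component E[X²] = Var + (mean)², giving I: 142.85; II: 126.1; III: 56.61.
Overall E[X²] = 0.25·142.85 + 0.49·126.1 + 0.26·56.61 = 112.22.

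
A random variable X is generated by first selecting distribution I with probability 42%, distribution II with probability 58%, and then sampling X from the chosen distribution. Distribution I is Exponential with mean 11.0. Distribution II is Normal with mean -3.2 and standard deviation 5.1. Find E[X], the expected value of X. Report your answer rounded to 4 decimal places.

Component means — I: 11; II: -3.2.
E[X] = 0.42·11 + 0.58·-3.2 = 2.764.

2.7640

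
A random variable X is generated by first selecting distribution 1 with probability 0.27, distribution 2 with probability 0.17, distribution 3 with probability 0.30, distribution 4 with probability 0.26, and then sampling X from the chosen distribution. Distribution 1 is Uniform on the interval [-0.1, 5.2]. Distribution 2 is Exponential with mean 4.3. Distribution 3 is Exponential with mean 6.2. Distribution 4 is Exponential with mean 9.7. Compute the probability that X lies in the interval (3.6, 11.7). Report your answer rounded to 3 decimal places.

0.368

Conditional on each component, P(3.6 < X < 11.7): 1: 0.301887; 2: 0.367103; 3: 0.408026; 4: 0.390615.
By total probability, P(3.6 < X < 11.7) = 0.27·0.301887 + 0.17·0.367103 + 0.3·0.408026 + 0.26·0.390615 = 0.367885.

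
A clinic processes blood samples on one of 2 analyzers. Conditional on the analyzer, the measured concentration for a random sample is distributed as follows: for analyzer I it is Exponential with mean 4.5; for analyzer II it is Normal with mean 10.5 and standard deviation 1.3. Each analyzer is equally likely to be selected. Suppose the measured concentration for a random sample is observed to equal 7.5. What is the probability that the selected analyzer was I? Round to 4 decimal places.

Likelihoods f(7.5 | ·): I: 0.0419724; II: 0.0214073.
Posterior ∝ prior × likelihood. Numerator for I: 0.5·0.0419724 = 0.0209862.
Normalizing constant: 0.5·0.0419724 + 0.5·0.0214073 = 0.0316898.
P(I | observation) = 0.0209862 / 0.0316898 = 0.662237.

0.6622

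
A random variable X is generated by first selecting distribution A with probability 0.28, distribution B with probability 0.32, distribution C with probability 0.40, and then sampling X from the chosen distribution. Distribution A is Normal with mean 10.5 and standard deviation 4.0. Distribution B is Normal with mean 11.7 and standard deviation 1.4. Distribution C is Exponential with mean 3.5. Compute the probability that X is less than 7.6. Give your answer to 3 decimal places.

0.421

Conditional on each component, P(X < 7.6): A: 0.234226; B: 0.00170262; C: 0.885985.
By total probability, P(X < 7.6) = 0.28·0.234226 + 0.32·0.00170262 + 0.4·0.885985 = 0.420522.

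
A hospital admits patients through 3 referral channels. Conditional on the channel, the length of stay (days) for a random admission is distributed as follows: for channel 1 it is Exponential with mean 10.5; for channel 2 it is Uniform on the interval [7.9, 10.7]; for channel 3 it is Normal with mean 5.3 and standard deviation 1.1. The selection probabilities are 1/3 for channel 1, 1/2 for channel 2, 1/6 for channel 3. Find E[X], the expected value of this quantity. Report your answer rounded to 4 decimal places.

Component means — 1: 10.5; 2: 9.3; 3: 5.3.
E[X] = 0.333333·10.5 + 0.5·9.3 + 0.166667·5.3 = 9.03333.

9.0333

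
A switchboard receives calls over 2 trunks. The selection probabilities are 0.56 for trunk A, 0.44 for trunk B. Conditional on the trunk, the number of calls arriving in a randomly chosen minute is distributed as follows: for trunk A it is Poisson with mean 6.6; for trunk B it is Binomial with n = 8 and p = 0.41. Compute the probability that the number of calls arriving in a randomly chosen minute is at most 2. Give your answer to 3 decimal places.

0.152

Conditional on each trunk, P(X ≤ 2): A: 0.0399676; B: 0.294846.
By total probability, P(X ≤ 2) = 0.56·0.0399676 + 0.44·0.294846 = 0.152114.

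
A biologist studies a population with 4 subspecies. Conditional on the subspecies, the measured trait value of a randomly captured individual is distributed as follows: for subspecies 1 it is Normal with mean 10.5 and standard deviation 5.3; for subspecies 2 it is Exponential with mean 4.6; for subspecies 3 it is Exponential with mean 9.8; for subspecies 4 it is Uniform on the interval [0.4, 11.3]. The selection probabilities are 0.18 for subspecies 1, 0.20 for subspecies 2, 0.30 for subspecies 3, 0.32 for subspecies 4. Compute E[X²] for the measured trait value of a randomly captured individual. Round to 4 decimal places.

105.1087

For each component E[X²] = Var + (mean)², giving 1: 138.34; 2: 42.32; 3: 192.08; 4: 44.1233.
Overall E[X²] = 0.18·138.34 + 0.2·42.32 + 0.3·192.08 + 0.32·44.1233 = 105.109.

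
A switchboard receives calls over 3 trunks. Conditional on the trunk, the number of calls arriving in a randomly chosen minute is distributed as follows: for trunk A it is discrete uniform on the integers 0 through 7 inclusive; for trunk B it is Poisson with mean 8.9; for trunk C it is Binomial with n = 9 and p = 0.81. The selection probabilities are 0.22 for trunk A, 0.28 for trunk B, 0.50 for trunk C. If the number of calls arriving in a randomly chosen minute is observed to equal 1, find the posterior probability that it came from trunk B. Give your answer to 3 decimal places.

Likelihoods P(X=1 | ·): A: 0.125; B: 0.00121386; C: 1.2381e-05.
Posterior ∝ prior × likelihood. Numerator for B: 0.28·0.00121386 = 0.000339881.
Normalizing constant: 0.22·0.125 + 0.28·0.00121386 + 0.5·1.2381e-05 = 0.0278461.
P(B | observation) = 0.000339881 / 0.0278461 = 0.0122057.

0.012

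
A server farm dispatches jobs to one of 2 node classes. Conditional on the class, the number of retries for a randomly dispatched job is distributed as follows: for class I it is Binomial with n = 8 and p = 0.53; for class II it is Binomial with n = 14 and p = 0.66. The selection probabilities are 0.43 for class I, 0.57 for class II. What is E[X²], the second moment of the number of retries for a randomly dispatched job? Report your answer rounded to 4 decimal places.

59.0432

For each component E[X²] = Var + (mean)², giving I: 19.9704; II: 88.5192.
Overall E[X²] = 0.43·19.9704 + 0.57·88.5192 = 59.0432.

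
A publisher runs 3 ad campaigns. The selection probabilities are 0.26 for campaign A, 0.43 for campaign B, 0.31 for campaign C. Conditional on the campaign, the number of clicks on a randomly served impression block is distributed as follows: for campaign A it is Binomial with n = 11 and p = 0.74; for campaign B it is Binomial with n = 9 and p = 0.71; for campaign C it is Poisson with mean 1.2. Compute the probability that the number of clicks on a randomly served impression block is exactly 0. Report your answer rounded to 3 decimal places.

0.093

Conditional on each campaign, P(X = 0): A: 3.67034e-07; B: 1.45071e-05; C: 0.301194.
By total probability, P(X = 0) = 0.26·3.67034e-07 + 0.43·1.45071e-05 + 0.31·0.301194 = 0.0933765.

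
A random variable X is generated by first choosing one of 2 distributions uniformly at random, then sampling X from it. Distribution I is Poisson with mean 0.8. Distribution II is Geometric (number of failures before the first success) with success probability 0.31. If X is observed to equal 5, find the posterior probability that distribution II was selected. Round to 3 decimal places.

0.975

Likelihoods P(X=5 | ·): I: 0.00122697; II: 0.048485.
Posterior ∝ prior × likelihood. Numerator for II: 0.5·0.048485 = 0.0242425.
Normalizing constant: 0.5·0.00122697 + 0.5·0.048485 = 0.024856.
P(II | observation) = 0.0242425 / 0.024856 = 0.975318.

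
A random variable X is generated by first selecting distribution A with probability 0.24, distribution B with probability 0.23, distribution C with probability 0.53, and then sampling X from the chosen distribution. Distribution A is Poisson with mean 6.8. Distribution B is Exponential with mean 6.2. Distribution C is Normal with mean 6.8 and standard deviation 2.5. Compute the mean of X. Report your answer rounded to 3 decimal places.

Component means — A: 6.8; B: 6.2; C: 6.8.
E[X] = 0.24·6.8 + 0.23·6.2 + 0.53·6.8 = 6.662.

6.662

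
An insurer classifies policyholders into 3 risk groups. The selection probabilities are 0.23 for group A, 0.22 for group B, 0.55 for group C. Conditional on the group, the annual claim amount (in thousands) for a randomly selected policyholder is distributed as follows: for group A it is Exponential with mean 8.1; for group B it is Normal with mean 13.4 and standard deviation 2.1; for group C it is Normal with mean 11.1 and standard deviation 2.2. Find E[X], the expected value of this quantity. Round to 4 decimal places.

Component means — A: 8.1; B: 13.4; C: 11.1.
E[X] = 0.23·8.1 + 0.22·13.4 + 0.55·11.1 = 10.916.

10.9160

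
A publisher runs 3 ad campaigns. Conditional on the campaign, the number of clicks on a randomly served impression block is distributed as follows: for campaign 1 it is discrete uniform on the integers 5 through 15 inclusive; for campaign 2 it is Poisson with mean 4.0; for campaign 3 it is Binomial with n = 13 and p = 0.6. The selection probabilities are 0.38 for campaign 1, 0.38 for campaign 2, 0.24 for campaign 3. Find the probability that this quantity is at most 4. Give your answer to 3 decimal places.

Conditional on each campaign, P(X ≤ 4): 1: 0; 2: 0.628837; 3: 0.0320843.
By total probability, P(X ≤ 4) = 0.38·0 + 0.38·0.628837 + 0.24·0.0320843 = 0.246658.

0.247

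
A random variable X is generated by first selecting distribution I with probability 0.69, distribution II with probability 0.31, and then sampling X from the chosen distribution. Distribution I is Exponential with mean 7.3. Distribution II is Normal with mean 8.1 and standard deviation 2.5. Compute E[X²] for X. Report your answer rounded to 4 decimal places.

For each component E[X²] = Var + (mean)², giving I: 106.58; II: 71.86.
Overall E[X²] = 0.69·106.58 + 0.31·71.86 = 95.8168.

95.8168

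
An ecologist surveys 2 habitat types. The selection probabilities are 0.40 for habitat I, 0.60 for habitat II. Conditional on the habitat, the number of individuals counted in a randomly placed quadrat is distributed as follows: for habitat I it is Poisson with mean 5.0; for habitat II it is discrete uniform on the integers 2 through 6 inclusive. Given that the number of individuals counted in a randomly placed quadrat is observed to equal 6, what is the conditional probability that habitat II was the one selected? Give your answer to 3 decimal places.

Likelihoods P(X=6 | ·): I: 0.146223; II: 0.2.
Posterior ∝ prior × likelihood. Numerator for II: 0.6·0.2 = 0.12.
Normalizing constant: 0.4·0.146223 + 0.6·0.2 = 0.178489.
P(II | observation) = 0.12 / 0.178489 = 0.67231.

0.672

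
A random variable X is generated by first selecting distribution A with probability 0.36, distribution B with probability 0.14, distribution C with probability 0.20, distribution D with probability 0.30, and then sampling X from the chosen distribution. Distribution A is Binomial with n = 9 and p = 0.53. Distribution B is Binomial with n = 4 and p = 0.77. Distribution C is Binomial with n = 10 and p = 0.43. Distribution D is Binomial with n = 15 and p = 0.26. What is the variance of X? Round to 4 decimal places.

2.5834

Per component, A: μ=4.77, E[X²]=24.9948; B: μ=3.08, E[X²]=10.1948; C: μ=4.3, E[X²]=20.941; D: μ=3.9, E[X²]=18.096.
E[X] = 0.36·4.77 + 0.14·3.08 + 0.2·4.3 + 0.3·3.9 = 4.1784.
E[X²] = 0.36·24.9948 + 0.14·10.1948 + 0.2·20.941 + 0.3·18.096 = 20.0424.
Var(X) = E[X²] − (E[X])² = 20.0424 − 17.459 = 2.58337.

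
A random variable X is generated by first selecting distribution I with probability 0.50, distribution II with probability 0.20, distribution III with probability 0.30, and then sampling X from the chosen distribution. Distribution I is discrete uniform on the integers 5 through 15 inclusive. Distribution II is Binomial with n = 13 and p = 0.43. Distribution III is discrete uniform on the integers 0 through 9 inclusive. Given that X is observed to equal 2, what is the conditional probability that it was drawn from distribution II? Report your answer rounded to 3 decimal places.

Likelihoods P(X=2 | ·): I: 0; II: 0.0297615; III: 0.1.
Posterior ∝ prior × likelihood. Numerator for II: 0.2·0.0297615 = 0.0059523.
Normalizing constant: 0.5·0 + 0.2·0.0297615 + 0.3·0.1 = 0.0359523.
P(II | observation) = 0.0059523 / 0.0359523 = 0.165561.

0.166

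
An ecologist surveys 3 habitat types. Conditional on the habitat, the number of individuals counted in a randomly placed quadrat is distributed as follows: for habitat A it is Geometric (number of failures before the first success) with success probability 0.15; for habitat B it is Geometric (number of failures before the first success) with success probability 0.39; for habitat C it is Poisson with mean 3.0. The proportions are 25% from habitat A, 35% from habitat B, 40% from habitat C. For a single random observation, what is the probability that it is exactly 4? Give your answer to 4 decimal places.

0.1057

Conditional on each habitat, P(X = 4): A: 0.0783009; B: 0.0539988; C: 0.168031.
By total probability, P(X = 4) = 0.25·0.0783009 + 0.35·0.0539988 + 0.4·0.168031 = 0.105687.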